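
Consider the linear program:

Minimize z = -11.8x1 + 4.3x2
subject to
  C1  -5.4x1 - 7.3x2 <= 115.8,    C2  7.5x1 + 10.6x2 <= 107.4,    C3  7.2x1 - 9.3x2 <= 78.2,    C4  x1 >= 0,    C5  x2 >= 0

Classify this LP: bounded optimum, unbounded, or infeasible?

Vertices and z = -11.8x1 + 4.3x2:
  (182774/14607, 6226/4869) → z = -10382089/73035
  (0, 537/53) → z = 23091/530
  (391/36, 0) → z = -23069/180
  (0, 0) → z = 0
The feasible region has finitely many vertices and no improving ray; the minimum is -10382089/73035 at (182774/14607, 6226/4869).

bounded optimum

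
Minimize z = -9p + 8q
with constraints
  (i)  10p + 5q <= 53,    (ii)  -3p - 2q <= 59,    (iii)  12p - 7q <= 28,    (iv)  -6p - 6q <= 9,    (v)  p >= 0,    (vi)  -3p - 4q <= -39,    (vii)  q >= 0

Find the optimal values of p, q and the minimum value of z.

p = 17/25, q = 231/25, minimum z = 339/5

Vertices and z = -9p + 8q:
  (0, 53/5) → z = 424/5
  (17/25, 231/25) → z = 339/5
  (0, 39/4) → z = 78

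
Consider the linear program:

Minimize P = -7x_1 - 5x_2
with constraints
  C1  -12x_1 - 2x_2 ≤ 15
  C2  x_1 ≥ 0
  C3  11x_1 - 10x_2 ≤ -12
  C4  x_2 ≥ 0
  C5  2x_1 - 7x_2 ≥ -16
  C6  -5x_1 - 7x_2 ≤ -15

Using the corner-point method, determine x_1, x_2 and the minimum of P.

Feasible corners and P = -7x_1 - 5x_2:
  (0, 16/7) → P = -80/7
  (0, 15/7) → P = -75/7
  (4/3, 8/3) → P = -68/3
  (66/127, 225/127) → P = -1587/127

x_1 = 4/3, x_2 = 8/3, minimum P = -68/3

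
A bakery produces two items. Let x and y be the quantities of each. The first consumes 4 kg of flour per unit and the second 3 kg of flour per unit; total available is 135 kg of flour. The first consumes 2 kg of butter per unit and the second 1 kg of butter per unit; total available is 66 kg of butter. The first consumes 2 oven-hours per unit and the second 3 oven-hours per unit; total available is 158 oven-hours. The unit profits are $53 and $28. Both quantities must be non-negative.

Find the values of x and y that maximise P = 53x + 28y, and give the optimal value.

Feasible corners and P = 53x + 28y:
  (0, 0) → P = 0
  (0, 45) → P = 1260
  (33, 0) → P = 1749
  (63/2, 3) → P = 3507/2

x = 63/2, y = 3, maximum P = 3507/2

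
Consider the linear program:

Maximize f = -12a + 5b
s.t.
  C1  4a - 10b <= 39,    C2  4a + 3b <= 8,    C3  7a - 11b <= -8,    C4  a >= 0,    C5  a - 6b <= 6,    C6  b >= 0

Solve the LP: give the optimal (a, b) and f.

a = 0, b = 8/3, maximum f = 40/3

The binding constraints are 4a + 3b = 8 and a = 0.
Solving simultaneously gives a = 0, b = 8/3.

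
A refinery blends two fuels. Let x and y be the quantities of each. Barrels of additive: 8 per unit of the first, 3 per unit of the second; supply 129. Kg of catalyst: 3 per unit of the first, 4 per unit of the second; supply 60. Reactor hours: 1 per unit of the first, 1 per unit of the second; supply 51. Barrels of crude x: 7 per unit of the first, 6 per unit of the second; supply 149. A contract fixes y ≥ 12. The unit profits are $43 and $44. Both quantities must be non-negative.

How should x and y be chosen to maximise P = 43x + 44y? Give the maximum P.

x = 4, y = 12, maximum P = 700

Feasible corners and P = 43x + 44y:
  (0, 15) → P = 660
  (0, 12) → P = 528
  (4, 12) → P = 700

At the optimal vertex, 3x + 4y = 60 and y = 12.
Solving simultaneously gives x = 4, y = 12.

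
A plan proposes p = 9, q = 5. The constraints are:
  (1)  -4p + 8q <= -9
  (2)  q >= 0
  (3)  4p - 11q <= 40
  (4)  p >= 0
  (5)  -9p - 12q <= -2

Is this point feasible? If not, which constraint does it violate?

Constraint (1): -4p + 8q = 4, which is not ≤ -9. All other constraints are satisfied.

not feasible — violates (1)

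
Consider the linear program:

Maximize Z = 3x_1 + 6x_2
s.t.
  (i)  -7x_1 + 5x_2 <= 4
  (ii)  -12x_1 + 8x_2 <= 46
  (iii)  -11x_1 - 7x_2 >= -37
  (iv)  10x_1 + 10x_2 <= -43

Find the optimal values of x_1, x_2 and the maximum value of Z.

Extreme points and Z = 3x_1 + 6x_2:
  (-99/2, -137/2) → Z = -1119/2
  (-17/8, -87/40) → Z = -777/40
  (671/40, -843/40) → Z = -609/8
The feasible region is unbounded (it extends along (-2, -3), (7, -11)), but Z strictly decreases along every unbounded feasible direction, so there is no improving ray and the maximum is attained at a vertex.

The optimum lies where -7x_1 + 5x_2 = 4 and 10x_1 + 10x_2 = -43.
Solving simultaneously gives x_1 = -17/8, x_2 = -87/40.

x_1 = -17/8, x_2 = -87/40, maximum Z = -777/40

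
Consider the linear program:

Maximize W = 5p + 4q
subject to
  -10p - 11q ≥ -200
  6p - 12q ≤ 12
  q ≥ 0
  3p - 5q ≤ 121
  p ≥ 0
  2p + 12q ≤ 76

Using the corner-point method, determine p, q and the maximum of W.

Corner points and W = 5p + 4q:
  (2, 0) → W = 10
  (11, 9/2) → W = 73
  (0, 0) → W = 0
  (0, 19/3) → W = 76/3

The binding constraints are 6p - 12q = 12 and 2p + 12q = 76.
Solving simultaneously gives p = 11, q = 9/2.

p = 11, q = 9/2, maximum W = 73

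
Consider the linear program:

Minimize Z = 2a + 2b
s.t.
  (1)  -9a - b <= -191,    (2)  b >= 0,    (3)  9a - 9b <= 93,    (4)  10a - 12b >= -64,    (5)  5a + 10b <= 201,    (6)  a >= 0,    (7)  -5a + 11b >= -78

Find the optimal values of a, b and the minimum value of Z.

The binding constraints are -9a - b = -191 and 9a - 9b = 93.
Solving simultaneously gives a = 302/15, b = 49/5.

a = 302/15, b = 49/5, minimum Z = 898/15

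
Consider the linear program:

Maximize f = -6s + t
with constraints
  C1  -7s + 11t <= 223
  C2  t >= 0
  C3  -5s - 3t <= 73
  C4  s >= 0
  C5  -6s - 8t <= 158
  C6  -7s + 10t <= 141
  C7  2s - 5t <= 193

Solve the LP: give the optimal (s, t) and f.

s = 0, t = 141/10, maximum f = 141/10

Extreme points and f = -6s + t:
  (97, 82) → f = -500
  (0, 0) → f = 0
  (193/2, 0) → f = -579
  (0, 141/10) → f = 141/10
The feasible region is unbounded (it extends along (11, 7), (5, 2)), but f strictly decreases along every unbounded feasible direction, so there is no improving ray and the maximum is attained at a vertex.

The binding constraints are s = 0 and -7s + 10t = 141.
Solving simultaneously gives s = 0, t = 141/10.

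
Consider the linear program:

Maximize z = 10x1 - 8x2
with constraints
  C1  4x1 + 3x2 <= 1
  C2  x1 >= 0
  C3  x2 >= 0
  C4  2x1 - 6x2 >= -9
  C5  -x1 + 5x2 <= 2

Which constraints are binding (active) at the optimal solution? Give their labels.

C1 and C3

Vertices and z = 10x1 - 8x2:
  (0, 1/3) → z = -8/3
  (1/4, 0) → z = 5/2
  (0, 0) → z = 0

The maximum is at (1/4, 0). Substituting into each constraint, equality holds for C1 and C3; the remaining constraints have slack.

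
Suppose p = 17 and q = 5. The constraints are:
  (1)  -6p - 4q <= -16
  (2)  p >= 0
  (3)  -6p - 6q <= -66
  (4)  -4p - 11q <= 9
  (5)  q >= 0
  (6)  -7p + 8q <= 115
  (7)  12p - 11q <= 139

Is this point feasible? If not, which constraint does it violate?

Constraint (7): 12p - 11q = 149, which is not ≤ 139. All other constraints are satisfied.

not feasible — violates (7)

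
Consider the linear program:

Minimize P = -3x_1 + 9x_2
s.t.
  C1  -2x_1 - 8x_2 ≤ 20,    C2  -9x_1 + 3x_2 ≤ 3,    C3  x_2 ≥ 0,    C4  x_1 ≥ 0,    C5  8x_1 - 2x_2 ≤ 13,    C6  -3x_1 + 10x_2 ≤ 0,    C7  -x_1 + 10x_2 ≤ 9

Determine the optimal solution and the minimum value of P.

x_1 = 13/8, x_2 = 0, minimum P = -39/8

Corner points and P = -3x_1 + 9x_2:
  (0, 0) → P = 0
  (13/8, 0) → P = -39/8
  (65/37, 39/74) → P = -39/74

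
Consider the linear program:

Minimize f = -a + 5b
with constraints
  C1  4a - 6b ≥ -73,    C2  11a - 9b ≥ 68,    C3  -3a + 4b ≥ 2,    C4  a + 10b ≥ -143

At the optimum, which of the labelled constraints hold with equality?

Extreme points and f = -a + 5b:
  (71/2, 215/6) → f = 431/3
  (140, 211/2) → f = 775/2
  (290/17, 226/17) → f = 840/17

The minimum is at (290/17, 226/17). Substituting into each constraint, equality holds for C2 and C3; the remaining constraints have slack.

C2 and C3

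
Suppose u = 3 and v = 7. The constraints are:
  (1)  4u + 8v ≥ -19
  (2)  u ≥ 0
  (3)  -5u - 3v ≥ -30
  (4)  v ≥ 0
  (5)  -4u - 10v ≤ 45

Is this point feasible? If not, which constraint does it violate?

not feasible — violates (3)

Constraint (3): -5u - 3v = -36, which is not ≥ -30. All other constraints are satisfied.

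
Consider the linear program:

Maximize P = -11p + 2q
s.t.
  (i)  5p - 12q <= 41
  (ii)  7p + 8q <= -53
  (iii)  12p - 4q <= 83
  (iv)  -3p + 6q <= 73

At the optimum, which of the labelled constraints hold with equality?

(i) and (iv)

Corner points and P = -11p + 2q:
  (-77/31, -138/31) → P = 571/31
  (-187, -244/3) → P = 5683/3
  (-41/3, 16/3) → P = 161

The maximum is at (-187, -244/3). Substituting into each constraint, equality holds for (i) and (iv); the remaining constraints have slack.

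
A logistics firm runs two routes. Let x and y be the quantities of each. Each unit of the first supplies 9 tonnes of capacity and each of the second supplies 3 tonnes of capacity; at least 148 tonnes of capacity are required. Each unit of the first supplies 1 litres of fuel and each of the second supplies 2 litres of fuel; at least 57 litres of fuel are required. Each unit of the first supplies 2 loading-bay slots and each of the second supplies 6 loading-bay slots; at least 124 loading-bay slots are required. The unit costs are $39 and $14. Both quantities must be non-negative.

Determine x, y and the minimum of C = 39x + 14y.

The feasible region is unbounded (it extends along (0, 1), (1, 0)), but C strictly increases along every unbounded feasible direction, so there is no improving ray and the minimum is attained at a vertex.

At the optimal vertex, 9x + 3y = 148 and x + 2y = 57.
Solving simultaneously gives x = 25/3, y = 73/3.

x = 25/3, y = 73/3, minimum C = 1997/3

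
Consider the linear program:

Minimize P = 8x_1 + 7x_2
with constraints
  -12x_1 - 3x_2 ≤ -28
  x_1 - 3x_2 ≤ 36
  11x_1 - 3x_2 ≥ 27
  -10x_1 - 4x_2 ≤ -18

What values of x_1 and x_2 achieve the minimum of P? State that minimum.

x_1 = 99/17, x_2 = -171/17, minimum P = -405/17

Corner points and P = 8x_1 + 7x_2:
  (55/23, -16/69) → P = 1208/69
  (29/9, -32/9) → P = 8/9
  (99/17, -171/17) → P = -405/17
The feasible region is unbounded (it extends along (3, 1), (3, 11)), but P strictly increases along every unbounded feasible direction, so there is no improving ray and the minimum is attained at a vertex.

The optimum lies where x_1 - 3x_2 = 36 and -10x_1 - 4x_2 = -18.
Solving simultaneously gives x_1 = 99/17, x_2 = -171/17.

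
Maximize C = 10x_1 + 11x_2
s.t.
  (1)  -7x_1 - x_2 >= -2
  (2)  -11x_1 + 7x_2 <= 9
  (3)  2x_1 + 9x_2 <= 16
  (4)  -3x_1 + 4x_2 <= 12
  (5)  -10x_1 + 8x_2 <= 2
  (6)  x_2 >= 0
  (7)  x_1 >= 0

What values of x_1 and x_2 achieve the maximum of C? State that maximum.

x_1 = 7/33, x_2 = 17/33, maximum C = 257/33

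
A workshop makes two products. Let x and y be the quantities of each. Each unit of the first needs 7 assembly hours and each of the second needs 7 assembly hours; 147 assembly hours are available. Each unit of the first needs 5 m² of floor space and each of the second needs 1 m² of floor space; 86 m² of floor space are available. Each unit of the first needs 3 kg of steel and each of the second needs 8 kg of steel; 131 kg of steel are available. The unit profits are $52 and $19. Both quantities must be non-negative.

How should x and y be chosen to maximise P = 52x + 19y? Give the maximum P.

x = 65/4, y = 19/4, maximum P = 3741/4

Vertices and P = 52x + 19y:
  (0, 0) → P = 0
  (0, 131/8) → P = 2489/8
  (86/5, 0) → P = 4472/5
  (65/4, 19/4) → P = 3741/4
  (37/5, 68/5) → P = 3216/5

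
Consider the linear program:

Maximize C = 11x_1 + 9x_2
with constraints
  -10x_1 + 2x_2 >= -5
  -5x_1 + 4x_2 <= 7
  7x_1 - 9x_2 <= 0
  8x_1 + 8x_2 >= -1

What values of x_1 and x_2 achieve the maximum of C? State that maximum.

At the optimal vertex, -10x_1 + 2x_2 = -5 and -5x_1 + 4x_2 = 7.
Solving simultaneously gives x_1 = 17/15, x_2 = 19/6.

x_1 = 17/15, x_2 = 19/6, maximum C = 1229/30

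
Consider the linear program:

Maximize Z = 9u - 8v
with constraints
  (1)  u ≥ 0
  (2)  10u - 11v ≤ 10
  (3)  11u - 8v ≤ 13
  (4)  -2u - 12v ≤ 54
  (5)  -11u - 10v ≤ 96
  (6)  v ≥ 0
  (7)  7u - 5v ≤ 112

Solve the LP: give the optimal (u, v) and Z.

The feasible region is unbounded (it extends along (0, 1), (5, 7)), but Z strictly decreases along every unbounded feasible direction, so there is no improving ray and the maximum is attained at a vertex.

At the optimal vertex, 10u - 11v = 10 and 11u - 8v = 13.
Solving simultaneously gives u = 63/41, v = 20/41.

u = 63/41, v = 20/41, maximum Z = 407/41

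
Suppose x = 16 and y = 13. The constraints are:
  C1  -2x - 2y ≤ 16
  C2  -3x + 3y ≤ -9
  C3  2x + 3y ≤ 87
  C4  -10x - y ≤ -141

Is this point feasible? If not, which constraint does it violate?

feasible

C1: -58 ≤ 16 ✓
C2: -9 ≤ -9 ✓
C3: 71 ≤ 87 ✓
C4: -173 ≤ -141 ✓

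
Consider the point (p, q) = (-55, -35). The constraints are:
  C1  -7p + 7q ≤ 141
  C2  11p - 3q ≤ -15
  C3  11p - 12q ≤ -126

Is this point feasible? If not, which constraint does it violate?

feasible

C1: 140 ≤ 141 ✓
C2: -500 ≤ -15 ✓
C3: -185 ≤ -126 ✓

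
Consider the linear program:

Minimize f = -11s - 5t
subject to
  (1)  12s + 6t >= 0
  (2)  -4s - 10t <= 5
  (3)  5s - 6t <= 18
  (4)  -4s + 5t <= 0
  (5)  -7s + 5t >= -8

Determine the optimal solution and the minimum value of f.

s = 8/3, t = 32/15, minimum f = -40

Extreme points and f = -11s - 5t:
  (5/16, -5/8) → f = -5/16
  (0, 0) → f = 0
  (11/18, -67/90) → f = -3
  (8/3, 32/15) → f = -40

The optimum lies where -4s + 5t = 0 and -7s + 5t = -8.
Solving simultaneously gives s = 8/3, t = 32/15.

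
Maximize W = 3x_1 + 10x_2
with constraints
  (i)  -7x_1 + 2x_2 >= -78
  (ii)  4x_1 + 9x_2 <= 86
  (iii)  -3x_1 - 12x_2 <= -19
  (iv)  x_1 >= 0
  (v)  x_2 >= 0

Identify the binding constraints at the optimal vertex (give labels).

(ii) and (iv)

Extreme points and W = 3x_1 + 10x_2:
  (874/71, 290/71) → W = 5522/71
  (78/7, 0) → W = 234/7
  (0, 86/9) → W = 860/9
  (0, 19/12) → W = 95/6
  (19/3, 0) → W = 19

The maximum is at (0, 86/9). Substituting into each constraint, equality holds for (ii) and (iv); the remaining constraints have slack.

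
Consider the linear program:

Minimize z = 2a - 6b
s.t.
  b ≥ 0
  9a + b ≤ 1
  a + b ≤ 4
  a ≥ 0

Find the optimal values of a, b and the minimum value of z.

Corner points and z = 2a - 6b:
  (1/9, 0) → z = 2/9
  (0, 0) → z = 0
  (0, 1) → z = -6

The binding constraints are 9a + b = 1 and a = 0.
Solving simultaneously gives a = 0, b = 1.

a = 0, b = 1, minimum z = -6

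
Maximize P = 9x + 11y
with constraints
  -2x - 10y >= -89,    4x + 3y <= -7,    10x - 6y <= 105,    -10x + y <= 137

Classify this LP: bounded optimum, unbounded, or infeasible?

Vertices and P = 9x + 11y:
  (-337/34, 185/17) → P = 61/2
  (-427/34, 194/17) → P = 25/2
  (91/18, -245/27) → P = -2933/54
  (-927/50, -242/5) → P = -34963/50
The feasible region has finitely many vertices and no improving ray; the maximum is 61/2 at (-337/34, 185/17).

bounded optimum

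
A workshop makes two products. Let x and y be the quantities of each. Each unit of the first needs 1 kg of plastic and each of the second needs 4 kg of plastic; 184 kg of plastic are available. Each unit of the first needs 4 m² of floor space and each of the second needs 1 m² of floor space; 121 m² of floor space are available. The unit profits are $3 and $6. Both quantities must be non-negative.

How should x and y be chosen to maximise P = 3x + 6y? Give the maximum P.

Corner points and P = 3x + 6y:
  (0, 0) → P = 0
  (0, 46) → P = 276
  (121/4, 0) → P = 363/4
  (20, 41) → P = 306

x = 20, y = 41, maximum P = 306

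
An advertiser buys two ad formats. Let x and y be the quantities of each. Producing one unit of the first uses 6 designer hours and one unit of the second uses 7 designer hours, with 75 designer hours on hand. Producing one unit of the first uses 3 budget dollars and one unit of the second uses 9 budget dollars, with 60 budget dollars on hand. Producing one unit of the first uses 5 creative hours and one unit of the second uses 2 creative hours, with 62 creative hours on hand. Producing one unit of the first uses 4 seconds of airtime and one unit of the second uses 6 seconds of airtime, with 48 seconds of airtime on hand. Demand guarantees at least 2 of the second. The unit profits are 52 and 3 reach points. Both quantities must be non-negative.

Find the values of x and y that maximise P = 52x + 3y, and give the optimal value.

Extreme points and P = 52x + 3y:
  (0, 20/3) → P = 20
  (0, 2) → P = 6
  (4, 16/3) → P = 224
  (9, 2) → P = 474

The optimum lies where 4x + 6y = 48 and y = 2.
Solving simultaneously gives x = 9, y = 2.

x = 9, y = 2, maximum P = 474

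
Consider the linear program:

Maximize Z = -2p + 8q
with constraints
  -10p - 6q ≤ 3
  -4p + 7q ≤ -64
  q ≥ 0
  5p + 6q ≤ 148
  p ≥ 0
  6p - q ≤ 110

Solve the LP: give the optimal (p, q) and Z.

Feasible corners and Z = -2p + 8q:
  (16, 0) → Z = -32
  (353/19, 28/19) → Z = -482/19
  (55/3, 0) → Z = -110/3

The optimum lies where -4p + 7q = -64 and 6p - q = 110.
Solving simultaneously gives p = 353/19, q = 28/19.

p = 353/19, q = 28/19, maximum Z = -482/19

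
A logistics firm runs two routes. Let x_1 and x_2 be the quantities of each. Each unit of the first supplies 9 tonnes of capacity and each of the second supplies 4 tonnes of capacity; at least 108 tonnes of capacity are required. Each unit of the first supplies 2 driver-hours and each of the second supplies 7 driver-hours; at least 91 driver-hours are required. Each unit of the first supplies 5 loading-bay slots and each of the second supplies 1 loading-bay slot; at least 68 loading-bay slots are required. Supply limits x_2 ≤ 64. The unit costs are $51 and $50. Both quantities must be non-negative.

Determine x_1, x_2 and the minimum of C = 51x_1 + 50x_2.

x_1 = 35/3, x_2 = 29/3, minimum C = 3235/3

Feasible corners and C = 51x_1 + 50x_2:
  (91/2, 0) → C = 4641/2
  (35/3, 29/3) → C = 3235/3
  (4/5, 64) → C = 16204/5
The feasible region is unbounded (it extends along (1, 0)), but C strictly increases along every unbounded feasible direction, so there is no improving ray and the minimum is attained at a vertex.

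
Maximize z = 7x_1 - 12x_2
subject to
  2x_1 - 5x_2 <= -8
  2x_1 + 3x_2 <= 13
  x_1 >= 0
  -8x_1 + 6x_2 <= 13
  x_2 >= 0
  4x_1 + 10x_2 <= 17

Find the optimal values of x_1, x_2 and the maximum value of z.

Vertices and z = 7x_1 - 12x_2:
  (0, 8/5) → z = -96/5
  (1/8, 33/20) → z = -757/40
  (0, 17/10) → z = -102/5

The optimum lies where 2x_1 - 5x_2 = -8 and 4x_1 + 10x_2 = 17.
Solving simultaneously gives x_1 = 1/8, x_2 = 33/20.

x_1 = 1/8, x_2 = 33/20, maximum z = -757/40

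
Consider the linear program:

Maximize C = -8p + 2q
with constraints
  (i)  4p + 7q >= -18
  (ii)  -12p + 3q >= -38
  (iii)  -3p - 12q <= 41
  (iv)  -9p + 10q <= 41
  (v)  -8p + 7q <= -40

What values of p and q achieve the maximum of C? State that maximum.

Feasible corners and C = -8p + 2q:
  (53/24, -23/6) → C = -76/3
  (11/6, -76/21) → C = -460/21
  (73/30, -44/15) → C = -76/3

p = 11/6, q = -76/21, maximum C = -460/21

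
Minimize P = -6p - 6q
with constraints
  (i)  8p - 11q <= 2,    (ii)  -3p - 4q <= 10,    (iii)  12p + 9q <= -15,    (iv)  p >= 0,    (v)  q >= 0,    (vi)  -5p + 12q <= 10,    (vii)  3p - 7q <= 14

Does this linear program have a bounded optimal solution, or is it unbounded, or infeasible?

infeasible

The boundaries 8p - 11q = 2 and q = 0 meet at (1/4, 0), but that point violates 12p + 9q ≤ -15. Every candidate vertex is excluded by some other constraint, so the feasible region is empty.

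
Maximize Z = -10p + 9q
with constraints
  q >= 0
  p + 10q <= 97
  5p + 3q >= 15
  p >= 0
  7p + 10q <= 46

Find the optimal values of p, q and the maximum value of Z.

p = 12/29, q = 125/29, maximum Z = 1005/29

At the optimal vertex, 5p + 3q = 15 and 7p + 10q = 46.
Solving simultaneously gives p = 12/29, q = 125/29.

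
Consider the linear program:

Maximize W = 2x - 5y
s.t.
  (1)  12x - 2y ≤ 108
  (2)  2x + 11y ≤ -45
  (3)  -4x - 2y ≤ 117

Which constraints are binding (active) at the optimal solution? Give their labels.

Corner points and W = 2x - 5y:
  (549/68, -189/34) → W = 747/17
  (-9/16, -459/8) → W = 1143/4
  (-1197/40, 27/20) → W = -333/5

The maximum is at (-9/16, -459/8). Substituting into each constraint, equality holds for (1) and (3); the remaining constraints have slack.

(1) and (3)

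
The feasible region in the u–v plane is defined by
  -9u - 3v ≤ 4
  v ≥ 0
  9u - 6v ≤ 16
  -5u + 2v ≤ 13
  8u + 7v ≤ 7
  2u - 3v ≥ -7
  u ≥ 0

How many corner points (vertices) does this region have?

3

The feasible vertices (each the meet of two boundaries and inside every other half-plane) are:
  (7/8, 0)
  (0, 0)
  (0, 1)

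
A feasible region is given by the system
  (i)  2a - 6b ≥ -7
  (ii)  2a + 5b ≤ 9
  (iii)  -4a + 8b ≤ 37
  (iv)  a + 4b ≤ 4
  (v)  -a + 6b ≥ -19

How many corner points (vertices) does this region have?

Intersecting each pair of boundary lines and keeping only the points that satisfy every inequality leaves:
  (-83/4, -23/4)
  (-2/7, 15/14)
  (16/3, -1/3)
  (149/17, -29/17)
  (-187/8, -113/16)

5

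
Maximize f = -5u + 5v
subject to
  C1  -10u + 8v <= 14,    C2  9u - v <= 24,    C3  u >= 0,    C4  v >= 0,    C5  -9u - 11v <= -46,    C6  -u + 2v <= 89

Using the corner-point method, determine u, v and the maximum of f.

u = 103/31, v = 183/31, maximum f = 400/31

Vertices and f = -5u + 5v:
  (103/31, 183/31) → f = 400/31
  (107/91, 293/91) → f = 930/91
  (155/54, 11/6) → f = -140/27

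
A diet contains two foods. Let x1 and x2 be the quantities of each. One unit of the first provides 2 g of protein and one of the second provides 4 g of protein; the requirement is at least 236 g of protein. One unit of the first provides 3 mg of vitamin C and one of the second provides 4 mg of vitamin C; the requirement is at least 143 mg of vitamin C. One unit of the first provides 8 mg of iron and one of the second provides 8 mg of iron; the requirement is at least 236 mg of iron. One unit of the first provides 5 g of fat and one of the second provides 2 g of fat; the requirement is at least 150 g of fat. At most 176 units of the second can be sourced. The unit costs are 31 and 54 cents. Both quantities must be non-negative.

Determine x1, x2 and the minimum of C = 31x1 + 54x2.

Vertices and C = 31x1 + 54x2:
  (0, 75) → C = 4050
  (0, 176) → C = 9504
  (118, 0) → C = 3658
  (8, 55) → C = 3218
The feasible region is unbounded (it extends along (1, 0)), but C strictly increases along every unbounded feasible direction, so there is no improving ray and the minimum is attained at a vertex.

At the optimal vertex, 2x1 + 4x2 = 236 and 5x1 + 2x2 = 150.
Solving simultaneously gives x1 = 8, x2 = 55.

x1 = 8, x2 = 55, minimum C = 3218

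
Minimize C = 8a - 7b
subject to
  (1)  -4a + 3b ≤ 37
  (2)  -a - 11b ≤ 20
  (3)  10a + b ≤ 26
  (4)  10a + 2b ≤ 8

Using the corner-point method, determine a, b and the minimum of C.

a = -25/19, b = 201/19, minimum C = -1607/19

Extreme points and C = 8a - 7b:
  (-467/47, -43/47) → C = -3435/47
  (-25/19, 201/19) → C = -1607/19
  (32/27, -52/27) → C = 620/27

The optimum lies where -4a + 3b = 37 and 10a + 2b = 8.
Solving simultaneously gives a = -25/19, b = 201/19.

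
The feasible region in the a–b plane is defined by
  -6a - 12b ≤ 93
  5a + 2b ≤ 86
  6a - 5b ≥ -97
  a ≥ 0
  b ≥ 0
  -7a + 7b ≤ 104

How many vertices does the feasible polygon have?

4

The feasible vertices (each the meet of two boundaries and inside every other half-plane) are:
  (86/5, 0)
  (394/49, 1122/49)
  (0, 0)
  (0, 104/7)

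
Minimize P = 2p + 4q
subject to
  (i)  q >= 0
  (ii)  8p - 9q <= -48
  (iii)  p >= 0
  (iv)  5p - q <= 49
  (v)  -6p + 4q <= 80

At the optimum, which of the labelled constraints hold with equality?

Corner points and P = 2p + 4q:
  (0, 16/3) → P = 64/3
  (489/37, 632/37) → P = 3506/37
  (0, 20) → P = 80
  (138/7, 347/7) → P = 1664/7

The minimum is at (0, 16/3). Substituting into each constraint, equality holds for (ii) and (iii); the remaining constraints have slack.

(ii) and (iii)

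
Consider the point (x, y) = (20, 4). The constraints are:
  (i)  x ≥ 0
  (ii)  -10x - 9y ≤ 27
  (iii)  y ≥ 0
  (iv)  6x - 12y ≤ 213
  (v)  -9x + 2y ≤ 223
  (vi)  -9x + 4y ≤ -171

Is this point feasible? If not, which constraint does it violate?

not feasible — violates (vi)

Constraint (vi): -9x + 4y = -164, which is not ≤ -171. All other constraints are satisfied.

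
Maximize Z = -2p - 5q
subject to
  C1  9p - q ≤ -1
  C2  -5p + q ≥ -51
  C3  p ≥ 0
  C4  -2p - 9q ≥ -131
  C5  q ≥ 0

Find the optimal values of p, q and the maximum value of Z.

Corner points and Z = -2p - 5q:
  (0, 1) → Z = -5
  (122/83, 1181/83) → Z = -6149/83
  (0, 131/9) → Z = -655/9

The binding constraints are 9p - q = -1 and p = 0.
Solving simultaneously gives p = 0, q = 1.

p = 0, q = 1, maximum Z = -5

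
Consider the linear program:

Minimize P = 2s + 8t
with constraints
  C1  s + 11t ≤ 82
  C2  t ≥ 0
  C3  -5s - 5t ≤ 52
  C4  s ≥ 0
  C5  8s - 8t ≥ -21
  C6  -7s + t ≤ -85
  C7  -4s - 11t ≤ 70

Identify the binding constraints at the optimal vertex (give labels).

C2 and C6

Corner points and P = 2s + 8t:
  (82, 0) → P = 164
  (339/26, 163/26) → P = 991/13
  (85/7, 0) → P = 170/7

The minimum is at (85/7, 0). Substituting into each constraint, equality holds for C2 and C6; the remaining constraints have slack.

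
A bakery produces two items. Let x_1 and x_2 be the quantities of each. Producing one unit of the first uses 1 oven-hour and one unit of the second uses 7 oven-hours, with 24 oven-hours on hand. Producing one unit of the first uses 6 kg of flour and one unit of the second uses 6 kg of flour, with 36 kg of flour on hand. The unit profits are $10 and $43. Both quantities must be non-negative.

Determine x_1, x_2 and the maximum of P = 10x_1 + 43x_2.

The optimum lies where x_1 + 7x_2 = 24 and 6x_1 + 6x_2 = 36.
Solving simultaneously gives x_1 = 3, x_2 = 3.

x_1 = 3, x_2 = 3, maximum P = 159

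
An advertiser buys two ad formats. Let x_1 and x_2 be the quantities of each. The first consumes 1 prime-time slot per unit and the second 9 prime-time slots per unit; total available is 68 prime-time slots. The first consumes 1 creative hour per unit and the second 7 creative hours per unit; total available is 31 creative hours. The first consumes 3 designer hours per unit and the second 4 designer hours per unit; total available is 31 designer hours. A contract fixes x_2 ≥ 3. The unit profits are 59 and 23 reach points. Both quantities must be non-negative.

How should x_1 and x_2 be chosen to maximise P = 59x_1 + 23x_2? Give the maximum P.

x_1 = 19/3, x_2 = 3, maximum P = 1328/3

Feasible corners and P = 59x_1 + 23x_2:
  (0, 31/7) → P = 713/7
  (0, 3) → P = 69
  (93/17, 62/17) → P = 6913/17
  (19/3, 3) → P = 1328/3

At the optimal vertex, 3x_1 + 4x_2 = 31 and x_2 = 3.
Solving simultaneously gives x_1 = 19/3, x_2 = 3.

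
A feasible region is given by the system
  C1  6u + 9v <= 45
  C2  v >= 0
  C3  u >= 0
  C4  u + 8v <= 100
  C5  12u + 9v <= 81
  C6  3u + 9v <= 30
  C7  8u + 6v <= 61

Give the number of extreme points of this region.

5

The feasible vertices (each the meet of two boundaries and inside every other half-plane) are:
  (6, 1)
  (5, 5/3)
  (0, 0)
  (27/4, 0)
  (0, 10/3)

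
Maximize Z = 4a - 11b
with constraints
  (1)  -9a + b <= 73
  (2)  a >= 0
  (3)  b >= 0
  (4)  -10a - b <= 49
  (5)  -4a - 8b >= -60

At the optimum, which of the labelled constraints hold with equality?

Extreme points and Z = 4a - 11b:
  (0, 0) → Z = 0
  (0, 15/2) → Z = -165/2
  (15, 0) → Z = 60

The maximum is at (15, 0). Substituting into each constraint, equality holds for (3) and (5); the remaining constraints have slack.

(3) and (5)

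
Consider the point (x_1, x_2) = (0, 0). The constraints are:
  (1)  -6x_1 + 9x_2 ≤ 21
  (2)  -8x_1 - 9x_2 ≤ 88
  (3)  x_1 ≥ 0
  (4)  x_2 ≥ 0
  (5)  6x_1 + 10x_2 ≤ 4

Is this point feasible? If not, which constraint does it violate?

(1): 0 ≤ 21 ✓
(2): 0 ≤ 88 ✓
(3): 0 ≥ 0 ✓
(4): 0 ≥ 0 ✓
(5): 0 ≤ 4 ✓

feasible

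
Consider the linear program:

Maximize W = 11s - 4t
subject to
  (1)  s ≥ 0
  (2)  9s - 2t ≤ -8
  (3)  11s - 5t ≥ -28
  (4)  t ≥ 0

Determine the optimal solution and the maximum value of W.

s = 0, t = 4, maximum W = -16

Vertices and W = 11s - 4t:
  (0, 4) → W = -16
  (0, 28/5) → W = -112/5
  (16/23, 164/23) → W = -480/23

The optimum lies where s = 0 and 9s - 2t = -8.
Solving simultaneously gives s = 0, t = 4.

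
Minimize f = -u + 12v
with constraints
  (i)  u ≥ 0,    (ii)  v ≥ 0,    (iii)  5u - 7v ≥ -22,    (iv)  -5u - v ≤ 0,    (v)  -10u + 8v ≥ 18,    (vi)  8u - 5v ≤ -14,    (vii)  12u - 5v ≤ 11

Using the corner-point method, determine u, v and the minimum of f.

Feasible corners and f = -u + 12v:
  (0, 22/7) → f = 264/7
  (0, 14/5) → f = 168/5
  (12/31, 106/31) → f = 1260/31

The optimum lies where u = 0 and 8u - 5v = -14.
Solving simultaneously gives u = 0, v = 14/5.

u = 0, v = 14/5, minimum f = 168/5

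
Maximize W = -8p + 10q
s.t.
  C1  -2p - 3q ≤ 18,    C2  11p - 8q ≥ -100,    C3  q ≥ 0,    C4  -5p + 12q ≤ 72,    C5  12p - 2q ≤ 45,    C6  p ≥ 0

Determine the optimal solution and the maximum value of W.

Corner points and W = -8p + 10q:
  (15/4, 0) → W = -30
  (0, 0) → W = 0
  (342/67, 1089/134) → W = 2709/67
  (0, 6) → W = 60

At the optimal vertex, -5p + 12q = 72 and p = 0.
Solving simultaneously gives p = 0, q = 6.

p = 0, q = 6, maximum W = 60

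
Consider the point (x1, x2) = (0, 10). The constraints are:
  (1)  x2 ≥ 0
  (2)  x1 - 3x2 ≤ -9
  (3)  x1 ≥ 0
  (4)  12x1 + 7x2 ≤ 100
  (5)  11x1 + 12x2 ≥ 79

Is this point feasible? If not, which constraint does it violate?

feasible

(1): 10 ≥ 0 ✓
(2): -30 ≤ -9 ✓
(3): 0 ≥ 0 ✓
(4): 70 ≤ 100 ✓
(5): 120 ≥ 79 ✓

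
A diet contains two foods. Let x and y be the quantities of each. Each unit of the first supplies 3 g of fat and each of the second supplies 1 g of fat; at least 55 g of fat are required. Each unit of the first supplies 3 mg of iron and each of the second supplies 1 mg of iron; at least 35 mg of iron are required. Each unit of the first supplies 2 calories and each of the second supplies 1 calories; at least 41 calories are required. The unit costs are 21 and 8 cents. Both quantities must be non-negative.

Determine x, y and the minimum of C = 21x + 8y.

The feasible region is unbounded (it extends along (0, 1), (1, 0)), but C strictly increases along every unbounded feasible direction, so there is no improving ray and the minimum is attained at a vertex.

The binding constraints are 3x + y = 55 and 2x + y = 41.
Solving simultaneously gives x = 14, y = 13.

x = 14, y = 13, minimum C = 398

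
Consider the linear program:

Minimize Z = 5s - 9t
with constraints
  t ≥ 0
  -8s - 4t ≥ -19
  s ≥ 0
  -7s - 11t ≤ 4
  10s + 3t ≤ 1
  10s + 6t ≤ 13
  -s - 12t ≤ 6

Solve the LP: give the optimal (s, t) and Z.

s = 0, t = 1/3, minimum Z = -3

Vertices and Z = 5s - 9t:
  (0, 0) → Z = 0
  (1/10, 0) → Z = 1/2
  (0, 1/3) → Z = -3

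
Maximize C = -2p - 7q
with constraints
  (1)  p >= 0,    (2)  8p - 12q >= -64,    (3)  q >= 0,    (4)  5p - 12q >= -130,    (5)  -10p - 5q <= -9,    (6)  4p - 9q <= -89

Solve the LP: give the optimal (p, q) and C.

p = 41/2, q = 19, maximum C = -174

Extreme points and C = -2p - 7q:
  (22, 20) → C = -184
  (41/2, 19) → C = -174
  (34, 25) → C = -243

At the optimal vertex, 8p - 12q = -64 and 4p - 9q = -89.
Solving simultaneously gives p = 41/2, q = 19.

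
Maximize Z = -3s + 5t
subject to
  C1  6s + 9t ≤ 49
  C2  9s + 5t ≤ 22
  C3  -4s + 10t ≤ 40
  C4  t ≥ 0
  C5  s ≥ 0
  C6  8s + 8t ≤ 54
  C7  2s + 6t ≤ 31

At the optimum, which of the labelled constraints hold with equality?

Extreme points and Z = -3s + 5t:
  (2/11, 224/55) → Z = 218/11
  (22/9, 0) → Z = -22/3
  (0, 4) → Z = 20
  (0, 0) → Z = 0

The maximum is at (0, 4). Substituting into each constraint, equality holds for C3 and C5; the remaining constraints have slack.

C3 and C5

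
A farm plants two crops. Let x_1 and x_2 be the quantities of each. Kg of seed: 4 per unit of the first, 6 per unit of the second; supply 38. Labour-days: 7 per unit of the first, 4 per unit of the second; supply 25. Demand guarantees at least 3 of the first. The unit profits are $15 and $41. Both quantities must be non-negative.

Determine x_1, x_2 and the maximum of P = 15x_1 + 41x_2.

Feasible corners and P = 15x_1 + 41x_2:
  (25/7, 0) → P = 375/7
  (3, 0) → P = 45
  (3, 1) → P = 86

x_1 = 3, x_2 = 1, maximum P = 86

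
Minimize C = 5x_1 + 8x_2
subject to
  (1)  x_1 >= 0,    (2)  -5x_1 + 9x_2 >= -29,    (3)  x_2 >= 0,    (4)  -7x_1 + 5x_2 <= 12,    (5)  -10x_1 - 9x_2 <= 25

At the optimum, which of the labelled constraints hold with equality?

Feasible corners and C = 5x_1 + 8x_2:
  (0, 0) → C = 0
  (0, 12/5) → C = 96/5
  (29/5, 0) → C = 29
The feasible region is unbounded (it extends along (5, 7), (9, 5)), but C strictly increases along every unbounded feasible direction, so there is no improving ray and the minimum is attained at a vertex.

The minimum is at (0, 0). Substituting into each constraint, equality holds for (1) and (3); the remaining constraints have slack.

(1) and (3)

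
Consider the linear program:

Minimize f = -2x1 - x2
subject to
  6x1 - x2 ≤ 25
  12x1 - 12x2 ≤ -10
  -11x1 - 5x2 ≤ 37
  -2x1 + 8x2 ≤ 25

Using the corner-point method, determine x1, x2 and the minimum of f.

Vertices and f = -2x1 - x2:
  (-247/96, -167/96) → f = 661/96
  (55/18, 35/9) → f = -10
  (-421/98, 201/98) → f = 641/98

The binding constraints are 12x1 - 12x2 = -10 and -2x1 + 8x2 = 25.
Solving simultaneously gives x1 = 55/18, x2 = 35/9.

x1 = 55/18, x2 = 35/9, minimum f = -10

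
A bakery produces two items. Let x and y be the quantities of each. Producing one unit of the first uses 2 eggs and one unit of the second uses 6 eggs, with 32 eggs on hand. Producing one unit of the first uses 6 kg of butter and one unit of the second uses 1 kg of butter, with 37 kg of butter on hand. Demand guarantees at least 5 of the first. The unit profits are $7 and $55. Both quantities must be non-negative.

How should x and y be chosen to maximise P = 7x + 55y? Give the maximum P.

Extreme points and P = 7x + 55y:
  (37/6, 0) → P = 259/6
  (5, 0) → P = 35
  (95/17, 59/17) → P = 230
  (5, 11/3) → P = 710/3

x = 5, y = 11/3, maximum P = 710/3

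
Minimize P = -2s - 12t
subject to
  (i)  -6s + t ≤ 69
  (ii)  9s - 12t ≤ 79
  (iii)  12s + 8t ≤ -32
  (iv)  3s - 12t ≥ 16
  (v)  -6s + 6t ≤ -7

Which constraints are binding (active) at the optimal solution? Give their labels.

(iii) and (v)

Vertices and P = -2s - 12t:
  (-907/63, -365/21) → P = 14954/63
  (-421/30, -76/5) → P = 3157/15
  (31/27, -103/18) → P = 1792/27
  (-17/15, -23/10) → P = 448/15

The minimum is at (-17/15, -23/10). Substituting into each constraint, equality holds for (iii) and (v); the remaining constraints have slack.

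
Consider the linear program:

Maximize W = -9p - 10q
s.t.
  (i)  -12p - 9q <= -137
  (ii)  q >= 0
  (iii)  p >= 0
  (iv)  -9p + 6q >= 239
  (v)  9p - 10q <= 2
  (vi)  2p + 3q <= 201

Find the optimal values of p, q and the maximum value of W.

Vertices and W = -9p - 10q:
  (0, 239/6) → W = -1195/3
  (0, 67) → W = -670
  (163/13, 2287/39) → W = -27271/39

The optimum lies where p = 0 and -9p + 6q = 239.
Solving simultaneously gives p = 0, q = 239/6.

p = 0, q = 239/6, maximum W = -1195/3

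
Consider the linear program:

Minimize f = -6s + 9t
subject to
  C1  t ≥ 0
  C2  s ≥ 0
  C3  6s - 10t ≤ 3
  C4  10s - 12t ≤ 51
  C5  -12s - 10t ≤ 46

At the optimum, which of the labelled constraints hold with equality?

Corner points and f = -6s + 9t:
  (0, 0) → f = 0
  (1/2, 0) → f = -3
  (237/14, 69/7) → f = -90/7
The feasible region is unbounded (it extends along (0, 1), (6, 5)), but f strictly increases along every unbounded feasible direction, so there is no improving ray and the minimum is attained at a vertex.

The minimum is at (237/14, 69/7). Substituting into each constraint, equality holds for C3 and C4; the remaining constraints have slack.

C3 and C4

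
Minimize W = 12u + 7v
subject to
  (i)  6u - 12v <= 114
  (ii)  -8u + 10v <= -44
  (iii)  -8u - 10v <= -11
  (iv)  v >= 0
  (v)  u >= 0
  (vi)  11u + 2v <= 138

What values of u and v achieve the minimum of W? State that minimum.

u = 11/2, v = 0, minimum W = 66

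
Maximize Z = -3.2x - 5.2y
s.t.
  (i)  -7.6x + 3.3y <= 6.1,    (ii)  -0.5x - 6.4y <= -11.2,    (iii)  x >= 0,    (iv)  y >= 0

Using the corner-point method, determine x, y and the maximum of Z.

x = 0, y = 1.75, maximum Z = -9.1

The feasible region is unbounded (it extends along (33, 76), (1, 0)), but Z strictly decreases along every unbounded feasible direction, so there is no improving ray and the maximum is attained at a vertex.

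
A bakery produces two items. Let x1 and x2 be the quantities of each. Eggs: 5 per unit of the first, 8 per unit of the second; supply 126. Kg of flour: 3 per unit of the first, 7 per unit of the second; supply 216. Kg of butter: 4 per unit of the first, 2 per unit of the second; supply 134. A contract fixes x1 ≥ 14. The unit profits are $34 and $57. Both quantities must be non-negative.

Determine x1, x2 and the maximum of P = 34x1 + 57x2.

x1 = 14, x2 = 7, maximum P = 875

Vertices and P = 34x1 + 57x2:
  (126/5, 0) → P = 4284/5
  (14, 0) → P = 476
  (14, 7) → P = 875

At the optimal vertex, 5x1 + 8x2 = 126 and x1 = 14.
Solving simultaneously gives x1 = 14, x2 = 7.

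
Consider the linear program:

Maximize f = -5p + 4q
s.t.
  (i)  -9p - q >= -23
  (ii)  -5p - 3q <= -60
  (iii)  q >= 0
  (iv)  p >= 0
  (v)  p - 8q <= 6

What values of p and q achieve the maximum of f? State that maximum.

p = 0, q = 23, maximum f = 92

Extreme points and f = -5p + 4q:
  (9/22, 425/22) → f = 1655/22
  (0, 23) → f = 92
  (0, 20) → f = 80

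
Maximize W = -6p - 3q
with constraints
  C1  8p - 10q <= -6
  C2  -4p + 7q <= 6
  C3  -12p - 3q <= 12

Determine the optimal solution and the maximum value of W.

Corner points and W = -6p - 3q:
  (9/8, 3/2) → W = -45/4
  (-23/24, -1/6) → W = 25/4
  (-17/16, 1/4) → W = 45/8

The optimum lies where 8p - 10q = -6 and -12p - 3q = 12.
Solving simultaneously gives p = -23/24, q = -1/6.

p = -23/24, q = -1/6, maximum W = 25/4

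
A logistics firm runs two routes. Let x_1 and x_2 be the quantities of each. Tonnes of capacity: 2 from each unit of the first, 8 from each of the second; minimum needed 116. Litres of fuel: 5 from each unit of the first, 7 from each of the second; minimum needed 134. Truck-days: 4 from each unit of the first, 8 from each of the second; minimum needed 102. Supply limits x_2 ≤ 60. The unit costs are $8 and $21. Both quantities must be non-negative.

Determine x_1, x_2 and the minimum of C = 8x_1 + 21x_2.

x_1 = 10, x_2 = 12, minimum C = 332

Extreme points and C = 8x_1 + 21x_2:
  (0, 134/7) → C = 402
  (0, 60) → C = 1260
  (58, 0) → C = 464
  (10, 12) → C = 332
The feasible region is unbounded (it extends along (1, 0)), but C strictly increases along every unbounded feasible direction, so there is no improving ray and the minimum is attained at a vertex.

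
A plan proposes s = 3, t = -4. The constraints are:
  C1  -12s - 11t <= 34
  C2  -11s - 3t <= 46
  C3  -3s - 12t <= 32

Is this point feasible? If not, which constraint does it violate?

Constraint C3: -3s - 12t = 39, which is not ≤ 32. All other constraints are satisfied.

not feasible — violates C3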